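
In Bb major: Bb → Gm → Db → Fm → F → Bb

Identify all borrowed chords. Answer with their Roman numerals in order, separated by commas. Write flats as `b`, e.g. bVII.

bIII, v

In Bb major the diatonic chords are Bb, Cm, Dm, Eb, F, Gm, Adim. Bb, Gm and F all belong to that set. But Db (Db–F–Ab) is foreign: the diatonic iii on degree 3 is Dm, whereas Db comes from Bb minor. It is labeled bIII. Fm (F–Ab–C) is not: scale degree 5 in Bb major carries F (V). In Bb minor the chord on that degree is Fm, so here it functions as v, borrowed from the parallel minor.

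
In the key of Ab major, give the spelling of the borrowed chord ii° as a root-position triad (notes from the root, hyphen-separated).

ii° is built on scale degree 2, which is Bb in both Ab major and its parallel. Stacking thirds in Ab minor on Bb gives Bb–Db–Fb.

Bb-Db-Fb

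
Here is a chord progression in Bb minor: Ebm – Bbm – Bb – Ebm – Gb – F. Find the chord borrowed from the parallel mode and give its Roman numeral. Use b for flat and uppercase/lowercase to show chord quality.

I

In Bb minor (with V from harmonic minor) the diatonic chords are Bbm, Cdim, Db, Ebm, F, Gb, Ab. Of the given chords, Ebm, Bbm, Gb and F are diatonic. But Bb (Bb–D–F) is foreign: the diatonic i on degree 1 is Bbm, whereas Bb comes from Bb major. It is labeled I.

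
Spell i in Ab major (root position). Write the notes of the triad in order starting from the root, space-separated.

Ab Cb Eb

The root, Ab, is scale degree 1 — the same note in Ab major and Ab minor; only the chord quality changes. Stacking thirds in Ab minor on Ab gives Ab–Cb–Eb.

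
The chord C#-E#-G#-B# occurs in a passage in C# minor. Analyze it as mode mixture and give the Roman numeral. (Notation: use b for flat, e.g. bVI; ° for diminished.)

The root C# is the diatonic 1st degree of C# minor; the borrowing shows in the chord quality. The diatonic chord on degree 1 would be C#m (i), but C#–E#–G#–B# is the major-seventh chord from C# major. As a borrowed chord it is labeled Imaj7.

Imaj7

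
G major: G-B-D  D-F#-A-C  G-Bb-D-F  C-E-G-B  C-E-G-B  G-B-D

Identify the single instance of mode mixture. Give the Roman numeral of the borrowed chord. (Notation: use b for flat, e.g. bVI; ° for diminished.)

i7

The diatonic triads in G major are G, Am, Bm, C, D, Em, F#dim. G–B–D = G, D–F#–A–C = D7 and C–E–G–B = Cmaj7 all belong to that set. But G–Bb–D–F is foreign: the diatonic I on degree 1 is G, whereas Gm7 comes from G minor. It is labeled i7.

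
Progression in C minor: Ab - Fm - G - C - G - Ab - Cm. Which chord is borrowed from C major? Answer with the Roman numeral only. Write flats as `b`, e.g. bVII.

The diatonic triads in C minor (with V from harmonic minor) are Cm, Ddim, Eb, Fm, G, Ab, Bb. Ab, Fm, G and Cm are all diatonic. But C (C–E–G) is foreign: the diatonic i on degree 1 is Cm, whereas C comes from C major. It is labeled I.

I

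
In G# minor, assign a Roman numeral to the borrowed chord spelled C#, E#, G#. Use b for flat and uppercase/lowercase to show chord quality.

The root C# is the diatonic 4th degree of G# minor; the borrowing shows in the chord quality. The diatonic chord on degree 4 would be C#m (iv), but C#–E#–G# is the major chord from G# major. As a borrowed chord it is labeled IV.

IV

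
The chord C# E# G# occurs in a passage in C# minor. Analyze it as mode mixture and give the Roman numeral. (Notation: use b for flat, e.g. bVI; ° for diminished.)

I

The root C# is the diatonic 1st degree of C# minor; the borrowing shows in the chord quality. The diatonic chord on degree 1 would be C#m (i), but C#–E#–G# is the major chord from C# major. As a borrowed chord it is labeled I.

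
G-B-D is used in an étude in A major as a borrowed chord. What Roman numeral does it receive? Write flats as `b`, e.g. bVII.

In A major scale degree 7 is G#; G is its lowered form, from A minor. The diatonic chord on degree 7 would be G#dim (vii°), but G–B–D is the major chord from A minor. As a borrowed chord it is labeled bVII.

bVII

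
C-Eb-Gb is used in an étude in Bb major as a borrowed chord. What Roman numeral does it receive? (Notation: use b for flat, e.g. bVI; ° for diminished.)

The root C is the diatonic 2nd degree of Bb major; the borrowing shows in the chord quality. C–Eb–Gb is a diminished chord — the form found in Bb minor, not the diatonic ii (Cm). Borrowed into Bb major it is written ii°.

ii°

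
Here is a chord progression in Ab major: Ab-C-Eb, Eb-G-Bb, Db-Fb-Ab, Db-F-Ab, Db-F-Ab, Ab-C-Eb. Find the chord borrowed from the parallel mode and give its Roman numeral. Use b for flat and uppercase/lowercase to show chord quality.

In Ab major the diatonic chords are Ab, Bbm, Cm, Db, Eb, Fm, Gdim. Ab–C–Eb = Ab, Eb–G–Bb = Eb and Db–F–Ab = Db all belong to that set. Db–Fb–Ab is not: scale degree 4 in Ab major carries Db (IV). In Ab minor the chord on that degree is Dbm, so here it functions as iv, borrowed from the parallel minor.

iv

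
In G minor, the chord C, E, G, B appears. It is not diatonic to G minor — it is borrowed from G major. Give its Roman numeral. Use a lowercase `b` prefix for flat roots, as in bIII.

C is scale degree 4 in G minor. The diatonic chord on degree 4 would be Cm (iv), but C–E–G–B is the major-seventh chord from G major. As a borrowed chord it is labeled IVmaj7.

IVmaj7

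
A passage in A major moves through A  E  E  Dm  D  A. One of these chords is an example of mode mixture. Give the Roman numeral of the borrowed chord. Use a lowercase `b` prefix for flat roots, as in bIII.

iv

A major has the diatonic set A, Bm, C#m, D, E, F#m, G#dim. A, E and D are all diatonic. But Dm (D–F–A) is foreign: the diatonic IV on degree 4 is D, whereas Dm comes from A minor. It is labeled iv.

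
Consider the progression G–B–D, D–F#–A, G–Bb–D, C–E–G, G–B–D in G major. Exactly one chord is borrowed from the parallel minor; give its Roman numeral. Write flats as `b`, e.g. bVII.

i

The diatonic triads in G major are G, Am, Bm, C, D, Em, F#dim. Of the given chords, G–B–D = G, D–F#–A = D and C–E–G = C are diatonic. G–Bb–D is not: scale degree 1 in G major carries G (I). In G minor the chord on that degree is Gm, so here it functions as i, borrowed from the parallel minor.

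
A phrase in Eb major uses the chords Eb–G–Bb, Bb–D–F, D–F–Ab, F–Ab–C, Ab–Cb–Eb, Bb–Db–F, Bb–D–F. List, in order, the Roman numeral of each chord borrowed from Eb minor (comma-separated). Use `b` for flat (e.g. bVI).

iv, v

The diatonic triads in Eb major are Eb, Fm, Gm, Ab, Bb, Cm, Ddim. Eb–G–Bb = Eb, Bb–D–F = Bb, D–F–Ab = Ddim and F–Ab–C = Fm all belong to that set. Ab–Cb–Eb is not: scale degree 4 in Eb major carries Ab (IV). In Eb minor the chord on that degree is Abm, so here it functions as iv, borrowed from the parallel minor. But Bb–Db–F is foreign: the diatonic V on degree 5 is Bb, whereas Bbm comes from Eb minor. It is labeled v.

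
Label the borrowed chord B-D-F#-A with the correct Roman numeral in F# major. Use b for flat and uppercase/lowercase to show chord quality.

The root B is the diatonic 4th degree of F# major; the borrowing shows in the chord quality. The diatonic chord on degree 4 would be B (IV), but B–D–F#–A is the minor-seventh chord from F# minor. As a borrowed chord it is labeled iv7.

iv7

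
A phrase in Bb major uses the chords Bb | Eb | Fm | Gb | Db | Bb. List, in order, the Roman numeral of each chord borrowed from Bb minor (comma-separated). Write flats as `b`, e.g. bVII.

In Bb major the diatonic chords are Bb, Cm, Dm, Eb, F, Gm, Adim. Bb and Eb both belong to that set. But Fm (F–Ab–C) is foreign: the diatonic V on degree 5 is F, whereas Fm comes from Bb minor. It is labeled v. Gb (Gb–Bb–Db) doesn't fit — on degree 6 Bb major would have Gm (vi). Gb is the degree-6 chord of Bb minor, so it is the borrowed bVI. Db (Db–F–Ab) is not: scale degree 3 in Bb major carries Dm (iii). In Bb minor the chord on that degree is Db, so here it functions as bIII, borrowed from the parallel minor.

v, bVI, bIII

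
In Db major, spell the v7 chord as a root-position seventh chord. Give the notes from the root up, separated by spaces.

v7 is built on scale degree 5, which is Ab in both Db major and its parallel. Stacking thirds in Db minor on Ab gives Ab–Cb–Eb–Gb.

Ab Cb Eb Gb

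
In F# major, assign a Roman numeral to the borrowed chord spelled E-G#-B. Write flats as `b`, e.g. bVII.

In F# major scale degree 7 is E#; E is its lowered form, from F# minor. E–G#–B is a major chord — the form found in F# minor, not the diatonic vii° (E#dim). Borrowed into F# major it is written bVII.

bVII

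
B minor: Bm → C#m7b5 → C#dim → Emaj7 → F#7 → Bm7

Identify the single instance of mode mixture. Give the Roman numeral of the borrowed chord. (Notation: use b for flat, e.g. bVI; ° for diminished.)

B minor has the diatonic set Bm, C#dim, D, Em, F#, G, A (with V from harmonic minor). Bm, C#m7b5, C#dim, F#7 and Bm7 all belong to that set. But Emaj7 (E–G#–B–D#) is foreign: the diatonic iv on degree 4 is Em, whereas Emaj7 comes from B major. It is labeled IVmaj7.

IVmaj7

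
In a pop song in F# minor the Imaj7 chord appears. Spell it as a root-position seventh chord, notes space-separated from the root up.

The root, F#, is scale degree 1 — the same note in F# minor and F# major; only the chord quality changes. In F# major the chord on F# is F#–A#–C#–E#.

F# A# C# E#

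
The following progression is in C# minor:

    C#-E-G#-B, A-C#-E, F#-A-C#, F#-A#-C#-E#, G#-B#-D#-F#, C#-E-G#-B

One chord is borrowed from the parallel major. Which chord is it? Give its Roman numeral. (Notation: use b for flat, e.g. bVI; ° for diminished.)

C# minor has the diatonic set C#m, D#dim, E, F#m, G#, A, B (with V from harmonic minor). C#–E–G#–B = C#m7, A–C#–E = A, F#–A–C# = F#m and G#–B#–D#–F# = G#7 all belong to that set. F#–A#–C#–E# is not: scale degree 4 in C# minor carries F#m (iv). In C# major the chord on that degree is F#maj7, so here it functions as IVmaj7, borrowed from the parallel major.

IVmaj7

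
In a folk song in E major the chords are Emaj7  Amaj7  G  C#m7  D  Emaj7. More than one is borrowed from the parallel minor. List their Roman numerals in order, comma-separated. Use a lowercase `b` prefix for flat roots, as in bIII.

bIII, bVII

The diatonic triads in E major are E, F#m, G#m, A, B, C#m, D#dim. Emaj7, Amaj7 and C#m7 all belong to that set. But G (G–B–D) is foreign: the diatonic iii on degree 3 is G#m, whereas G comes from E minor. It is labeled bIII. But D (D–F#–A) is foreign: the diatonic vii° on degree 7 is D#dim, whereas D comes from E minor. It is labeled bVII.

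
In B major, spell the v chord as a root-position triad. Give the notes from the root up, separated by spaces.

F# A C#

The root, F#, is scale degree 5 — the same note in B major and B minor; only the chord quality changes. Stacking thirds in B minor on F# gives F#–A–C#.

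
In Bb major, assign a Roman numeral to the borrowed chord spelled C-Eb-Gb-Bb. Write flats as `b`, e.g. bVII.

iiø7

The root C is the diatonic 2nd degree of Bb major; the borrowing shows in the chord quality. Diatonically Bb major has Cm (ii) on that degree; C–Eb–Gb–Bb is instead the half-diminished-seventh chord native to Bb minor, so it takes the label iiø7.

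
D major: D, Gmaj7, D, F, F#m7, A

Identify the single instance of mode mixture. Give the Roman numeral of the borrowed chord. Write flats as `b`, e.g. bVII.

bIII

In D major the diatonic chords are D, Em, F#m, G, A, Bm, C#dim. D, Gmaj7, F#m7 and A all belong to that set. F (F–A–C) doesn't fit — on degree 3 D major would have F#m (iii). F is the degree-3 chord of D minor, so it is the borrowed bIII.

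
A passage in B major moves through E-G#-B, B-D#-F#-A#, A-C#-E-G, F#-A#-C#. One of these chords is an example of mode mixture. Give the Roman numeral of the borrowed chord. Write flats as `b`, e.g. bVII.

The diatonic triads in B major are B, C#m, D#m, E, F#, G#m, A#dim. Of the given chords, E–G#–B = E, B–D#–F#–A# = Bmaj7 and F#–A#–C# = F# are diatonic. A–C#–E–G doesn't fit — on degree 7 B major would have A#dim (vii°). A7 is the degree-7 chord of B minor, so it is the borrowed bVII7.

bVII7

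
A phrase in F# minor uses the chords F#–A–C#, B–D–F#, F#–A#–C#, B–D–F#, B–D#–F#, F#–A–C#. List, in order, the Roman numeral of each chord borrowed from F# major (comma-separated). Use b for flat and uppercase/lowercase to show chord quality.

I, IV

The diatonic triads in F# minor (with V from harmonic minor) are F#m, G#dim, A, Bm, C#, D, E. F#–A–C# = F#m and B–D–F# = Bm both belong to that set. F#–A#–C# is not: scale degree 1 in F# minor carries F#m (i). In F# major the chord on that degree is F#, so here it functions as I, borrowed from the parallel major. B–D#–F# is not: scale degree 4 in F# minor carries Bm (iv). In F# major the chord on that degree is B, so here it functions as IV, borrowed from the parallel major.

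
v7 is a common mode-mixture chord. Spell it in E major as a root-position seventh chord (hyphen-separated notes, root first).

The root, B, is scale degree 5 — the same note in E major and E minor; only the chord quality changes. Stacking thirds in E minor on B gives B–D–F#–A.

B-D-F#-A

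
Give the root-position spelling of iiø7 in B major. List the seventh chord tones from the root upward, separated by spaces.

C# E G B

The root, C#, is scale degree 2 — the same note in B major and B minor; only the chord quality changes. Stacking thirds in B minor on C# gives C#–E–G–B.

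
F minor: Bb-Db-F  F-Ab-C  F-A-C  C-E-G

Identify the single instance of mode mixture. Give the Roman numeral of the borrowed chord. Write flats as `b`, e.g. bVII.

I

The diatonic triads in F minor (with V from harmonic minor) are Fm, Gdim, Ab, Bbm, C, Db, Eb. Of the given chords, Bb–Db–F = Bbm, F–Ab–C = Fm and C–E–G = C are diatonic. But F–A–C is foreign: the diatonic i on degree 1 is Fm, whereas F comes from F major. It is labeled I.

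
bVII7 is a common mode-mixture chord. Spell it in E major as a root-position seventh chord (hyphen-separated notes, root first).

bVII7 is built on the lowered scale degree 7. In E major degree 7 is D#; lowered it becomes D. Stacking thirds in E minor on D gives D–F#–A–C.

D-F#-A-C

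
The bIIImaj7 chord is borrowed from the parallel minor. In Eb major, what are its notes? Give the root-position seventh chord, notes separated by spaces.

Scale degree 3 in Eb major is G. bIIImaj7 uses the lowered form, Gb, taken from Eb minor. Stacking thirds in Eb minor on Gb gives Gb–Bb–Db–F.

Gb Bb Db F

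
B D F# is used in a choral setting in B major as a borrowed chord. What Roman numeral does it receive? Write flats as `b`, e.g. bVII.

B is scale degree 1 in B major. B–D–F# is a minor chord — the form found in B minor, not the diatonic I (B). Borrowed into B major it is written i.

i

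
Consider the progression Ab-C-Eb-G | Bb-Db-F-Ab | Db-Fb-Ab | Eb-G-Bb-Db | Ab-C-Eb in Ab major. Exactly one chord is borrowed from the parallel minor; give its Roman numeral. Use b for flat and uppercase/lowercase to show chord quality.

The diatonic triads in Ab major are Ab, Bbm, Cm, Db, Eb, Fm, Gdim. Of the given chords, Ab–C–Eb–G = Abmaj7, Bb–Db–F–Ab = Bbm7, Eb–G–Bb–Db = Eb7 and Ab–C–Eb = Ab are diatonic. Db–Fb–Ab doesn't fit — on degree 4 Ab major would have Db (IV). Dbm is the degree-4 chord of Ab minor, so it is the borrowed iv.

iv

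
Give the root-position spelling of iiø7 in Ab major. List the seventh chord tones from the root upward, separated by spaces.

Bb Db Fb Ab

The root, Bb, is scale degree 2 — the same note in Ab major and Ab minor; only the chord quality changes. Building the half-diminished-seventh chord from the parallel minor on Bb: Bb–Db–Fb–Ab.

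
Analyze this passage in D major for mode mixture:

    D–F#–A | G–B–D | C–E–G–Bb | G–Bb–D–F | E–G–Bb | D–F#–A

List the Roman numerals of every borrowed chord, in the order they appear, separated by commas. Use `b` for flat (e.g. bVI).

bVII7, iv7, ii°

D major has the diatonic set D, Em, F#m, G, A, Bm, C#dim. D–F#–A = D and G–B–D = G are both diatonic. But C–E–G–Bb is foreign: the diatonic vii° on degree 7 is C#dim, whereas C7 comes from D minor. It is labeled bVII7. G–Bb–D–F doesn't fit — on degree 4 D major would have G (IV). Gm7 is the degree-4 chord of D minor, so it is the borrowed iv7. E–G–Bb doesn't fit — on degree 2 D major would have Em (ii). Edim is the degree-2 chord of D minor, so it is the borrowed ii°.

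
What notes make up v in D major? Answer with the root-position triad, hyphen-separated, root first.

v is built on scale degree 5, which is A in both D major and its parallel. In D minor the chord on A is A–C–E.

A-C-E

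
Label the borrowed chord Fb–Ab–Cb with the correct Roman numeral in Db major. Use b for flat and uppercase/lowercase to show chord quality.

The root Fb is the lowered 3rd scale degree — diatonically Db major has F there. The diatonic chord on degree 3 would be Fm (iii), but Fb–Ab–Cb is the major chord from Db minor. As a borrowed chord it is labeled bIII.

bIII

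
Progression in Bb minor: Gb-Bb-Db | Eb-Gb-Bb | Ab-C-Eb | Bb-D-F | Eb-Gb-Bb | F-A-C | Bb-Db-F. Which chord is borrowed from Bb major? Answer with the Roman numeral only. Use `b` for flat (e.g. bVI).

Bb minor has the diatonic set Bbm, Cdim, Db, Ebm, F, Gb, Ab (with V from harmonic minor). Of the given chords, Gb–Bb–Db = Gb, Eb–Gb–Bb = Ebm, Ab–C–Eb = Ab, F–A–C = F and Bb–Db–F = Bbm are diatonic. Bb–D–F doesn't fit — on degree 1 Bb minor would have Bbm (i). Bb is the degree-1 chord of Bb major, so it is the borrowed I.

I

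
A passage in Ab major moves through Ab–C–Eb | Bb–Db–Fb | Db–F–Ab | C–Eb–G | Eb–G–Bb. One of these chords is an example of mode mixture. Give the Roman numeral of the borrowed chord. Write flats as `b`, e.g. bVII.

In Ab major the diatonic chords are Ab, Bbm, Cm, Db, Eb, Fm, Gdim. Of the given chords, Ab–C–Eb = Ab, Db–F–Ab = Db, C–Eb–G = Cm and Eb–G–Bb = Eb are diatonic. But Bb–Db–Fb is foreign: the diatonic ii on degree 2 is Bbm, whereas Bbdim comes from Ab minor. It is labeled ii°.

ii°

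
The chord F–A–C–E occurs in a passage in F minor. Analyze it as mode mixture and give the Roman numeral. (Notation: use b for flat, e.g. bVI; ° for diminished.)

The root F is the diatonic 1st degree of F minor; the borrowing shows in the chord quality. The diatonic chord on degree 1 would be Fm (i), but F–A–C–E is the major-seventh chord from F major. As a borrowed chord it is labeled Imaj7.

Imaj7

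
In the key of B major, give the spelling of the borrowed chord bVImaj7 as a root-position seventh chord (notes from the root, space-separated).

bVImaj7 is built on the lowered scale degree 6. In B major degree 6 is G#; lowered it becomes G. Building the major-seventh chord from the parallel minor on G: G–B–D–F#.

G B D F#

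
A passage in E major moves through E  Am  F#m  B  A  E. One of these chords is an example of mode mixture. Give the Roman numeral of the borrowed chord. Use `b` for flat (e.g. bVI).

iv

In E major the diatonic chords are E, F#m, G#m, A, B, C#m, D#dim. E, F#m, B and A all belong to that set. But Am (A–C–E) is foreign: the diatonic IV on degree 4 is A, whereas Am comes from E minor. It is labeled iv.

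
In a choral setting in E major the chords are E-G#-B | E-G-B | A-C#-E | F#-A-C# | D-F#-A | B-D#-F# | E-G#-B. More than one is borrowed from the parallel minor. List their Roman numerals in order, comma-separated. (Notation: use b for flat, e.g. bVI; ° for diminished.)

E major has the diatonic set E, F#m, G#m, A, B, C#m, D#dim. E–G#–B = E, A–C#–E = A, F#–A–C# = F#m and B–D#–F# = B are all diatonic. But E–G–B is foreign: the diatonic I on degree 1 is E, whereas Em comes from E minor. It is labeled i. D–F#–A doesn't fit — on degree 7 E major would have D#dim (vii°). D is the degree-7 chord of E minor, so it is the borrowed bVII.

i, bVII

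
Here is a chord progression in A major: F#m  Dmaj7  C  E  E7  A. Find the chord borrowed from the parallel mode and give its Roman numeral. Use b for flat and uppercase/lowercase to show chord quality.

A major has the diatonic set A, Bm, C#m, D, E, F#m, G#dim. Of the given chords, F#m, Dmaj7, E, E7 and A are diatonic. But C (C–E–G) is foreign: the diatonic iii on degree 3 is C#m, whereas C comes from A minor. It is labeled bIII.

bIII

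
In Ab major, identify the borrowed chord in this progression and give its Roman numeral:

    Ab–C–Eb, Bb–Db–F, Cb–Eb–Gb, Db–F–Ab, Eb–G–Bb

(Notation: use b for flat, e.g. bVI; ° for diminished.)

In Ab major the diatonic chords are Ab, Bbm, Cm, Db, Eb, Fm, Gdim. Ab–C–Eb = Ab, Bb–Db–F = Bbm, Db–F–Ab = Db and Eb–G–Bb = Eb are all diatonic. Cb–Eb–Gb doesn't fit — on degree 3 Ab major would have Cm (iii). Cb is the degree-3 chord of Ab minor, so it is the borrowed bIII.

bIII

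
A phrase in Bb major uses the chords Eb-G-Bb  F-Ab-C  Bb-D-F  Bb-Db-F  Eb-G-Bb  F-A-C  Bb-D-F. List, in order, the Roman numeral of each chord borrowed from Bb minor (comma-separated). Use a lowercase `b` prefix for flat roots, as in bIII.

v, i

In Bb major the diatonic chords are Bb, Cm, Dm, Eb, F, Gm, Adim. Eb–G–Bb = Eb, Bb–D–F = Bb and F–A–C = F all belong to that set. F–Ab–C is not: scale degree 5 in Bb major carries F (V). In Bb minor the chord on that degree is Fm, so here it functions as v, borrowed from the parallel minor. But Bb–Db–F is foreign: the diatonic I on degree 1 is Bb, whereas Bbm comes from Bb minor. It is labeled i.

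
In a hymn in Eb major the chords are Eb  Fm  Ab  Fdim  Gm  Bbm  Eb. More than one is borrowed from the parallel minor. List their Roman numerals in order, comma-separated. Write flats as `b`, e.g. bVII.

ii°, v

In Eb major the diatonic chords are Eb, Fm, Gm, Ab, Bb, Cm, Ddim. Of the given chords, Eb, Fm, Ab and Gm are diatonic. Fdim (F–Ab–Cb) doesn't fit — on degree 2 Eb major would have Fm (ii). Fdim is the degree-2 chord of Eb minor, so it is the borrowed ii°. Bbm (Bb–Db–F) doesn't fit — on degree 5 Eb major would have Bb (V). Bbm is the degree-5 chord of Eb minor, so it is the borrowed v.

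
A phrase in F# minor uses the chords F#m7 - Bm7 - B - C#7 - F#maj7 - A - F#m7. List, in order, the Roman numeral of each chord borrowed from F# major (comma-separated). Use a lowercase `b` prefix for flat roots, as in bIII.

IV, Imaj7

F# minor has the diatonic set F#m, G#dim, A, Bm, C#, D, E (with V from harmonic minor). F#m7, Bm7, C#7 and A are all diatonic. But B (B–D#–F#) is foreign: the diatonic iv on degree 4 is Bm, whereas B comes from F# major. It is labeled IV. F#maj7 (F#–A#–C#–E#) is not: scale degree 1 in F# minor carries F#m (i). In F# major the chord on that degree is F#maj7, so here it functions as Imaj7, borrowed from the parallel major.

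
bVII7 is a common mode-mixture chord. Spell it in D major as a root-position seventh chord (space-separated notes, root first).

C E G Bb

bVII7 is built on the lowered scale degree 7. In D major degree 7 is C#; lowered it becomes C. In D minor the chord on C is C–E–G–Bb.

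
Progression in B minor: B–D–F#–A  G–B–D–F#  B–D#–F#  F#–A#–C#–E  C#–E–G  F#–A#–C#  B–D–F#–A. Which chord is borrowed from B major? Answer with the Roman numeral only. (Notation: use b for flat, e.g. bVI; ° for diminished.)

B minor has the diatonic set Bm, C#dim, D, Em, F#, G, A (with V from harmonic minor). B–D–F#–A = Bm7, G–B–D–F# = Gmaj7, F#–A#–C#–E = F#7, C#–E–G = C#dim and F#–A#–C# = F# all belong to that set. B–D#–F# doesn't fit — on degree 1 B minor would have Bm (i). B is the degree-1 chord of B major, so it is the borrowed I.

I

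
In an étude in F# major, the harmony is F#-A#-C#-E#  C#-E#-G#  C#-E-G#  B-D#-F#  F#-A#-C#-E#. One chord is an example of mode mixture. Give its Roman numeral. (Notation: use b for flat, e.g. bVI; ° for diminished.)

v

The diatonic triads in F# major are F#, G#m, A#m, B, C#, D#m, E#dim. F#–A#–C#–E# = F#maj7, C#–E#–G# = C# and B–D#–F# = B all belong to that set. But C#–E–G# is foreign: the diatonic V on degree 5 is C#, whereas C#m comes from F# minor. It is labeled v.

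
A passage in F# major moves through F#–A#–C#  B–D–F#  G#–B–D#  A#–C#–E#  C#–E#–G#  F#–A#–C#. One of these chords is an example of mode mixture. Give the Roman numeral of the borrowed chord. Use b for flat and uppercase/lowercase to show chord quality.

iv

F# major has the diatonic set F#, G#m, A#m, B, C#, D#m, E#dim. F#–A#–C# = F#, G#–B–D# = G#m, A#–C#–E# = A#m and C#–E#–G# = C# all belong to that set. But B–D–F# is foreign: the diatonic IV on degree 4 is B, whereas Bm comes from F# minor. It is labeled iv.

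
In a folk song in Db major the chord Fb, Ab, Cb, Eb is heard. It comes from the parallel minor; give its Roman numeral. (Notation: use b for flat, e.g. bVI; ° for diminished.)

bIIImaj7

The root Fb is the lowered 3rd scale degree — diatonically Db major has F there. Diatonically Db major has Fm (iii) on that degree; Fb–Ab–Cb–Eb is instead the major-seventh chord native to Db minor, so it takes the label bIIImaj7.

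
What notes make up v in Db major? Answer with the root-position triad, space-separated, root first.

v is built on scale degree 5, which is Ab in both Db major and its parallel. Stacking thirds in Db minor on Ab gives Ab–Cb–Eb.

Ab Cb Eb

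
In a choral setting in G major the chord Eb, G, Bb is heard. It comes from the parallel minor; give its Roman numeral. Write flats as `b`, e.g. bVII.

Eb is the lowered form of scale degree 6 in G major (the diatonic degree 6 is E). The diatonic chord on degree 6 would be Em (vi), but Eb–G–Bb is the major chord from G minor. As a borrowed chord it is labeled bVI.

bVI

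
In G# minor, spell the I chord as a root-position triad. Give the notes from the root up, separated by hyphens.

G#-B#-D#

The root, G#, is scale degree 1 — the same note in G# minor and G# major; only the chord quality changes. Building the major chord from the parallel major on G#: G#–B#–D#.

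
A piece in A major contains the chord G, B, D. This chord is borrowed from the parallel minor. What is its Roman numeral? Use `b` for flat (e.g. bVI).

G is the lowered form of scale degree 7 in A major (the diatonic degree 7 is G#). The diatonic chord on degree 7 would be G#dim (vii°), but G–B–D is the major chord from A minor. As a borrowed chord it is labeled bVII.

bVII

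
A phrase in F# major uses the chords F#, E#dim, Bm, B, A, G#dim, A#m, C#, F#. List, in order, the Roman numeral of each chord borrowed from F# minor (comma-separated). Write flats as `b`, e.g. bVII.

iv, bIII, ii°

In F# major the diatonic chords are F#, G#m, A#m, B, C#, D#m, E#dim. F#, E#dim, B, A#m and C# are all diatonic. Bm (B–D–F#) is not: scale degree 4 in F# major carries B (IV). In F# minor the chord on that degree is Bm, so here it functions as iv, borrowed from the parallel minor. A (A–C#–E) is not: scale degree 3 in F# major carries A#m (iii). In F# minor the chord on that degree is A, so here it functions as bIII, borrowed from the parallel minor. G#dim (G#–B–D) is not: scale degree 2 in F# major carries G#m (ii). In F# minor the chord on that degree is G#dim, so here it functions as ii°, borrowed from the parallel minor.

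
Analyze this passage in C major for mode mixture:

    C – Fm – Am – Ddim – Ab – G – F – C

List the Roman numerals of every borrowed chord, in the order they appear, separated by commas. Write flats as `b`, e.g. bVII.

iv, ii°, bVI

The diatonic triads in C major are C, Dm, Em, F, G, Am, Bdim. Of the given chords, C, Am, G and F are diatonic. Fm (F–Ab–C) is not: scale degree 4 in C major carries F (IV). In C minor the chord on that degree is Fm, so here it functions as iv, borrowed from the parallel minor. Ddim (D–F–Ab) doesn't fit — on degree 2 C major would have Dm (ii). Ddim is the degree-2 chord of C minor, so it is the borrowed ii°. Ab (Ab–C–Eb) is not: scale degree 6 in C major carries Am (vi). In C minor the chord on that degree is Ab, so here it functions as bVI, borrowed from the parallel minor.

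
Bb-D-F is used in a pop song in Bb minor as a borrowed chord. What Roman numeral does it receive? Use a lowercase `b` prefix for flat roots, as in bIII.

The root Bb is the diatonic 1st degree of Bb minor; the borrowing shows in the chord quality. Diatonically Bb minor has Bbm (i) on that degree; Bb–D–F is instead the major chord native to Bb major, so it takes the label I.

I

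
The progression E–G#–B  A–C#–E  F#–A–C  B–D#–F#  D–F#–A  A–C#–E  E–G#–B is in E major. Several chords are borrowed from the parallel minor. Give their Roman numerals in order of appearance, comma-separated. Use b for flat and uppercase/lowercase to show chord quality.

In E major the diatonic chords are E, F#m, G#m, A, B, C#m, D#dim. E–G#–B = E, A–C#–E = A and B–D#–F# = B are all diatonic. But F#–A–C is foreign: the diatonic ii on degree 2 is F#m, whereas F#dim comes from E minor. It is labeled ii°. D–F#–A is not: scale degree 7 in E major carries D#dim (vii°). In E minor the chord on that degree is D, so here it functions as bVII, borrowed from the parallel minor.

ii°, bVII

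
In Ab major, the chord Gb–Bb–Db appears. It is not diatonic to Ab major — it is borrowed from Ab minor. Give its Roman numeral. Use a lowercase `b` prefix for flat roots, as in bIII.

bVII

Gb is the lowered form of scale degree 7 in Ab major (the diatonic degree 7 is G). Diatonically Ab major has Gdim (vii°) on that degree; Gb–Bb–Db is instead the major chord native to Ab minor, so it takes the label bVII.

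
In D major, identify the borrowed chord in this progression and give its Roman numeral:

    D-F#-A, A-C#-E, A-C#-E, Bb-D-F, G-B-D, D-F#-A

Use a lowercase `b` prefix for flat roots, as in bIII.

bVI

D major has the diatonic set D, Em, F#m, G, A, Bm, C#dim. D–F#–A = D, A–C#–E = A and G–B–D = G are all diatonic. Bb–D–F doesn't fit — on degree 6 D major would have Bm (vi). Bb is the degree-6 chord of D minor, so it is the borrowed bVI.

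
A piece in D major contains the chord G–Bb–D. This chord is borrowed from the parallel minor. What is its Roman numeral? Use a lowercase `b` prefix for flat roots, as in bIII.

iv

The root G is the diatonic 4th degree of D major; the borrowing shows in the chord quality. G–Bb–D is a minor chord — the form found in D minor, not the diatonic IV (G). Borrowed into D major it is written iv.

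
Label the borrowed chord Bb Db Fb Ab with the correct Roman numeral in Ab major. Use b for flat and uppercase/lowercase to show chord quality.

The root Bb is the diatonic 2nd degree of Ab major; the borrowing shows in the chord quality. The diatonic chord on degree 2 would be Bbm (ii), but Bb–Db–Fb–Ab is the half-diminished-seventh chord from Ab minor. As a borrowed chord it is labeled iiø7.

iiø7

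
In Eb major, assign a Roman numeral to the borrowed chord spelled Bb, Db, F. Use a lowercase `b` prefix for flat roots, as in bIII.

v

The root Bb is the diatonic 5th degree of Eb major; the borrowing shows in the chord quality. Bb–Db–F is a minor chord — the form found in Eb minor, not the diatonic V (Bb). Borrowed into Eb major it is written v.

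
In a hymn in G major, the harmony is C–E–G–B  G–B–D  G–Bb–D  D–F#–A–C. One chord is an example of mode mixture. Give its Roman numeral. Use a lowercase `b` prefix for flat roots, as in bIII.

In G major the diatonic chords are G, Am, Bm, C, D, Em, F#dim. C–E–G–B = Cmaj7, G–B–D = G and D–F#–A–C = D7 all belong to that set. But G–Bb–D is foreign: the diatonic I on degree 1 is G, whereas Gm comes from G minor. It is labeled i.

i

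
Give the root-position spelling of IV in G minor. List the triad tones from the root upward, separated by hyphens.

C-E-G

The root, C, is scale degree 4 — the same note in G minor and G major; only the chord quality changes. Building the major chord from the parallel major on C: C–E–G.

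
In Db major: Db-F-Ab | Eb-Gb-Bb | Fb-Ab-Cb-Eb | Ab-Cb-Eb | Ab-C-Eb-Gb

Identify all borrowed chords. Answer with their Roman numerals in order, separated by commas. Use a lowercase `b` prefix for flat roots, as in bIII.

bIIImaj7, v

In Db major the diatonic chords are Db, Ebm, Fm, Gb, Ab, Bbm, Cdim. Of the given chords, Db–F–Ab = Db, Eb–Gb–Bb = Ebm and Ab–C–Eb–Gb = Ab7 are diatonic. But Fb–Ab–Cb–Eb is foreign: the diatonic iii on degree 3 is Fm, whereas Fbmaj7 comes from Db minor. It is labeled bIIImaj7. But Ab–Cb–Eb is foreign: the diatonic V on degree 5 is Ab, whereas Abm comes from Db minor. It is labeled v.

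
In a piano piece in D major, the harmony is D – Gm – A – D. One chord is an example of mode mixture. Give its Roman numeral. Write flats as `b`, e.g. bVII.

iv

The diatonic triads in D major are D, Em, F#m, G, A, Bm, C#dim. D and A both belong to that set. Gm (G–Bb–D) doesn't fit — on degree 4 D major would have G (IV). Gm is the degree-4 chord of D minor, so it is the borrowed iv.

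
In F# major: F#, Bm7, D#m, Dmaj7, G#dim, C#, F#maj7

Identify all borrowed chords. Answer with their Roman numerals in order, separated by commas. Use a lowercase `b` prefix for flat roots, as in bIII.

F# major has the diatonic set F#, G#m, A#m, B, C#, D#m, E#dim. F#, D#m, C# and F#maj7 all belong to that set. Bm7 (B–D–F#–A) is not: scale degree 4 in F# major carries B (IV). In F# minor the chord on that degree is Bm7, so here it functions as iv7, borrowed from the parallel minor. Dmaj7 (D–F#–A–C#) is not: scale degree 6 in F# major carries D#m (vi). In F# minor the chord on that degree is Dmaj7, so here it functions as bVImaj7, borrowed from the parallel minor. G#dim (G#–B–D) is not: scale degree 2 in F# major carries G#m (ii). In F# minor the chord on that degree is G#dim, so here it functions as ii°, borrowed from the parallel minor.

iv7, bVImaj7, ii°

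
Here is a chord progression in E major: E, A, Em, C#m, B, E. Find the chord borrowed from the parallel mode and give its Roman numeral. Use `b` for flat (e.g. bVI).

i

The diatonic triads in E major are E, F#m, G#m, A, B, C#m, D#dim. E, A, C#m and B are all diatonic. But Em (E–G–B) is foreign: the diatonic I on degree 1 is E, whereas Em comes from E minor. It is labeled i.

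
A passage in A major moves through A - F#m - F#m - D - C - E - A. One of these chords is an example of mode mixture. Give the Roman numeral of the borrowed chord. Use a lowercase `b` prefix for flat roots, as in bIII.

bIII

In A major the diatonic chords are A, Bm, C#m, D, E, F#m, G#dim. A, F#m, D and E all belong to that set. But C (C–E–G) is foreign: the diatonic iii on degree 3 is C#m, whereas C comes from A minor. It is labeled bIII.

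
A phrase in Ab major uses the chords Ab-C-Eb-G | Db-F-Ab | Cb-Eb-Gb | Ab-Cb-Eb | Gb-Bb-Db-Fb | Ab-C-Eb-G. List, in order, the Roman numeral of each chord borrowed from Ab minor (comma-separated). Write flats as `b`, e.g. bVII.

In Ab major the diatonic chords are Ab, Bbm, Cm, Db, Eb, Fm, Gdim. Ab–C–Eb–G = Abmaj7 and Db–F–Ab = Db are both diatonic. But Cb–Eb–Gb is foreign: the diatonic iii on degree 3 is Cm, whereas Cb comes from Ab minor. It is labeled bIII. Ab–Cb–Eb doesn't fit — on degree 1 Ab major would have Ab (I). Abm is the degree-1 chord of Ab minor, so it is the borrowed i. Gb–Bb–Db–Fb is not: scale degree 7 in Ab major carries Gdim (vii°). In Ab minor the chord on that degree is Gb7, so here it functions as bVII7, borrowed from the parallel minor.

bIII, i, bVII7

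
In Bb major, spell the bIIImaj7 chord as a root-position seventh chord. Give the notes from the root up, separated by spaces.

bIIImaj7 is built on the lowered scale degree 3. In Bb major degree 3 is D; lowered it becomes Db. Stacking thirds in Bb minor on Db gives Db–F–Ab–C.

Db F Ab C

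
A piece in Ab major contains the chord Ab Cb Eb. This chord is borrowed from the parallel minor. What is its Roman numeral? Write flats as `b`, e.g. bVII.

The root Ab is the diatonic 1st degree of Ab major; the borrowing shows in the chord quality. The diatonic chord on degree 1 would be Ab (I), but Ab–Cb–Eb is the minor chord from Ab minor. As a borrowed chord it is labeled i.

i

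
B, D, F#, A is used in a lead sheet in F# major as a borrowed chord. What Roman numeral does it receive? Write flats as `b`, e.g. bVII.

The root B is the diatonic 4th degree of F# major; the borrowing shows in the chord quality. Diatonically F# major has B (IV) on that degree; B–D–F#–A is instead the minor-seventh chord native to F# minor, so it takes the label iv7.

iv7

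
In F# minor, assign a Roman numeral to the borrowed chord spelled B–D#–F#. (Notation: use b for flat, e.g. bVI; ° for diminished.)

The root B is the diatonic 4th degree of F# minor; the borrowing shows in the chord quality. The diatonic chord on degree 4 would be Bm (iv), but B–D#–F# is the major chord from F# major. As a borrowed chord it is labeled IV.

IV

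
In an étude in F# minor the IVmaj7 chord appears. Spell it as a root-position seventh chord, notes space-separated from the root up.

B D# F# A#

The root, B, is scale degree 4 — the same note in F# minor and F# major; only the chord quality changes. Stacking thirds in F# major on B gives B–D#–F#–A#.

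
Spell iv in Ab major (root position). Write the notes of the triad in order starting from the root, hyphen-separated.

iv is built on scale degree 4, which is Db in both Ab major and its parallel. Building the minor chord from the parallel minor on Db: Db–Fb–Ab.

Db-Fb-Ab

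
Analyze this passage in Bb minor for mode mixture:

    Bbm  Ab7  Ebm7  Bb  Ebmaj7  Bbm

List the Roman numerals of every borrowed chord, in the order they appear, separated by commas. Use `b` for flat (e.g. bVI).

The diatonic triads in Bb minor (with V from harmonic minor) are Bbm, Cdim, Db, Ebm, F, Gb, Ab. Of the given chords, Bbm, Ab7 and Ebm7 are diatonic. But Bb (Bb–D–F) is foreign: the diatonic i on degree 1 is Bbm, whereas Bb comes from Bb major. It is labeled I. Ebmaj7 (Eb–G–Bb–D) is not: scale degree 4 in Bb minor carries Ebm (iv). In Bb major the chord on that degree is Ebmaj7, so here it functions as IVmaj7, borrowed from the parallel major.

I, IVmaj7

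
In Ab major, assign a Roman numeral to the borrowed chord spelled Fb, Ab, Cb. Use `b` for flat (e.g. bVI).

The root Fb is the lowered 6th scale degree — diatonically Ab major has F there. The diatonic chord on degree 6 would be Fm (vi), but Fb–Ab–Cb is the major chord from Ab minor. As a borrowed chord it is labeled bVI.

bVI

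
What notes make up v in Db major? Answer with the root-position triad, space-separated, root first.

The root, Ab, is scale degree 5 — the same note in Db major and Db minor; only the chord quality changes. In Db minor the chord on Ab is Ab–Cb–Eb.

Ab Cb Eb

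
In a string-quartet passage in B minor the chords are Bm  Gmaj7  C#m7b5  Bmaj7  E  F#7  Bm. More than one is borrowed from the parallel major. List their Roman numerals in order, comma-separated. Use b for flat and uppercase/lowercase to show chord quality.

Imaj7, IV

B minor has the diatonic set Bm, C#dim, D, Em, F#, G, A (with V from harmonic minor). Bm, Gmaj7, C#m7b5 and F#7 all belong to that set. Bmaj7 (B–D#–F#–A#) is not: scale degree 1 in B minor carries Bm (i). In B major the chord on that degree is Bmaj7, so here it functions as Imaj7, borrowed from the parallel major. E (E–G#–B) doesn't fit — on degree 4 B minor would have Em (iv). E is the degree-4 chord of B major, so it is the borrowed IV.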